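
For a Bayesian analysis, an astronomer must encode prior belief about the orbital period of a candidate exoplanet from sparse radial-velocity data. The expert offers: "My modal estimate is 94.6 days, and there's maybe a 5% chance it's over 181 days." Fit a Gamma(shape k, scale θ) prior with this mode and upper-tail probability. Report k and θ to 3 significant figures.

k ≈ 7.6, θ ≈ 14.3

Gamma(k,θ) with k>1 has mode (k−1)θ, so θ = 94.6/(k−1).
Need P(X < 181) = 0.95 with θ tied to k this way. Start at k = 2, θ = 94.6: P(X<181) ≈ 0.570.
Too low — raise k to concentrate. Iterating converges to k ≈ 7.6.
Then θ = 94.6/(7.6−1) ≈ 14.3.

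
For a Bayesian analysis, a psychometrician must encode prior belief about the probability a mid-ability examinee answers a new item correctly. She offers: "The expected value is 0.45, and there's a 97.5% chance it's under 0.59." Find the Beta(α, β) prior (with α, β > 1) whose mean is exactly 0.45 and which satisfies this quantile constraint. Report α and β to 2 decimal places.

α ≈ 21.80, β ≈ 26.64

With mean 0.45 fixed, write α = 0.45s, β = 0.55s where s = α+β.
Need P(θ < 0.59) = 0.975 under Beta(0.45s, 0.55s). Normal approximation: (q−m)/√(m(1−m)/s) ≈ z_{0.975} = 1.96, so s ≈ 0.45·0.55·(1.96)²/(0.59−0.45)² = 48.5.
At s = 48.5: P(θ<0.59) ≈ 0.975. Adjusting to match 0.975 gives s ≈ 48.43.
So α = 0.45·48.43 ≈ 21.80, β = 0.55·48.43 ≈ 26.64.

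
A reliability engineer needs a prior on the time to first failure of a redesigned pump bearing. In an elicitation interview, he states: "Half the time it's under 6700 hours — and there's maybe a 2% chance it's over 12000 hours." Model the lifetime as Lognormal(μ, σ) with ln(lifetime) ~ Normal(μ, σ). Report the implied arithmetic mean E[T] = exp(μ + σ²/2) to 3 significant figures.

If T ~ Lognormal(μ,σ) then ln T ~ Normal(μ,σ), so the p-quantile of ln T is μ + z_p·σ.
ln(6700) = 8.81 and ln(12000) = 9.393; z_{0.5} = 0, z_{0.98} = 2.054.
σ = (9.393 − 8.81)/(2.054 − (0)) = 0.284.
μ = 8.81 − (0)·0.284 = 8.810.
E[T] = exp(μ + σ²/2) = exp(8.810 + 0.0403) = 6980 hours.

E[T] ≈ 6980 hours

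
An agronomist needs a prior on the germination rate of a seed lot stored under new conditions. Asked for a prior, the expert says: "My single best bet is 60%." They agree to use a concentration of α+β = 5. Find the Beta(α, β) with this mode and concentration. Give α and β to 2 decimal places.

For α,β > 1 the Beta mode is (α−1)/(α+β−2). With α+β = 5, the mode is (α−1)/3.
Set (α−1)/3 = 0.6 → α = 1 + 0.6·3 = 2.80.
β = 5 − α = 2.20.

α = 2.80, β = 2.20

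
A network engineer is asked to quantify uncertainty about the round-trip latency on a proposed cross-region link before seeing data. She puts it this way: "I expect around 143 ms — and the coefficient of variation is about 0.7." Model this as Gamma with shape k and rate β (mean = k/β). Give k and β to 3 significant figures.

k ≈ 2.04, β ≈ 0.0143

For Gamma(k, rate β): mean = k/β, variance = k/β², so CV = 1/√k.
CV = 0.7, hence k = 1/CV² = 2.04.
Then β = k/mean = 2.04/143 = 0.0143.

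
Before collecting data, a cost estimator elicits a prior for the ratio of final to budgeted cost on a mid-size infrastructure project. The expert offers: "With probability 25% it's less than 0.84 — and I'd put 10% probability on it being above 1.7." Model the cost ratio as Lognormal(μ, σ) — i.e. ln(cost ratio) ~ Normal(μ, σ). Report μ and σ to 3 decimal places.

If T ~ Lognormal(μ,σ) then ln T ~ Normal(μ,σ), so the p-quantile of ln T is μ + z_p·σ.
ln(0.84) = -0.1744 and ln(1.7) = 0.5306; z_{0.25} = -0.6745, z_{0.9} = 1.282.
σ = (0.5306 − -0.1744)/(1.282 − (-0.6745)) = 0.360.
μ = -0.1744 − (-0.6745)·0.360 = 0.069.

μ ≈ 0.069, σ ≈ 0.360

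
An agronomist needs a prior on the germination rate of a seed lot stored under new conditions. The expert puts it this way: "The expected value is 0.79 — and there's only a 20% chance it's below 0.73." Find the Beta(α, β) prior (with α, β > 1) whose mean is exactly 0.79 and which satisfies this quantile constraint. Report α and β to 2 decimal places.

α ≈ 23.86, β ≈ 6.34

With mean 0.79 fixed, write α = 0.79s, β = 0.21s where s = α+β.
Need P(θ < 0.73) = 0.2 under Beta(0.79s, 0.21s). Normal approximation: (q−m)/√(m(1−m)/s) ≈ z_{0.2} = -0.842, so s ≈ 0.79·0.21·(-0.842)²/(0.73−0.79)² = 32.6.
At s = 32.6: P(θ<0.73) ≈ 0.192. Adjusting to match 0.2 gives s ≈ 30.20.
So α = 0.79·30.20 ≈ 23.86, β = 0.21·30.20 ≈ 6.34.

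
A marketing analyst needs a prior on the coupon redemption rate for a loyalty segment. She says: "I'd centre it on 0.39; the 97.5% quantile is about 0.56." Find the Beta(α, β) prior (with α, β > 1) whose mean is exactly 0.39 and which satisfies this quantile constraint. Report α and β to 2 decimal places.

α ≈ 12.73, β ≈ 19.91

With mean 0.39 fixed, write α = 0.39s, β = 0.61s where s = α+β.
Need P(θ < 0.56) = 0.975 under Beta(0.39s, 0.61s). Normal approximation: (q−m)/√(m(1−m)/s) ≈ z_{0.975} = 1.96, so s ≈ 0.39·0.61·(1.96)²/(0.56−0.39)² = 31.6.
At s = 31.6: P(θ<0.56) ≈ 0.973. Adjusting to match 0.975 gives s ≈ 32.64.
So α = 0.39·32.64 ≈ 12.73, β = 0.61·32.64 ≈ 19.91.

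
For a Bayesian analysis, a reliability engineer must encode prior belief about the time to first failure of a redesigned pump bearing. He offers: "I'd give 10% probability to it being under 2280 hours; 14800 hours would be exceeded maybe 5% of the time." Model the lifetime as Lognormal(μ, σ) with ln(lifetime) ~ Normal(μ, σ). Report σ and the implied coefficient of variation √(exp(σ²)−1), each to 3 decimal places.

If T ~ Lognormal(μ,σ) then ln T ~ Normal(μ,σ), so the p-quantile of ln T is μ + z_p·σ.
ln(2280) = 7.732 and ln(14800) = 9.602; z_{0.1} = -1.282, z_{0.95} = 1.645.
σ = (9.602 − 7.732)/(1.645 − (-1.282)) = 0.639.
μ = 7.732 − (-1.282)·0.639 = 8.551.
CV = √(exp(σ²)−1) = √(exp(0.4085)−1) = 0.710.

σ ≈ 0.639, CV ≈ 0.710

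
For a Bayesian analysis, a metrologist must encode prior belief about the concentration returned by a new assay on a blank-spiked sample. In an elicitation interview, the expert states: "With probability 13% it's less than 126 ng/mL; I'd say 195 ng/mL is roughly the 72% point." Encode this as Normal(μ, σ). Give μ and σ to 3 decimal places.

μ = 171.471, σ = 40.369

The p-quantile of Normal(μ,σ) is μ + z_p·σ, with z_{0.13} = -1.126 and z_{0.72} = 0.5828.
Eliminate σ: μ = (z₂·x₁ − z₁·x₂)/(z₂ − z₁) = (0.5828·126 − (-1.126)·195)/1.709 = 171.471.
Then σ = (x₂ − x₁)/(z₂ − z₁) = (195 − 126)/1.709 = 40.369.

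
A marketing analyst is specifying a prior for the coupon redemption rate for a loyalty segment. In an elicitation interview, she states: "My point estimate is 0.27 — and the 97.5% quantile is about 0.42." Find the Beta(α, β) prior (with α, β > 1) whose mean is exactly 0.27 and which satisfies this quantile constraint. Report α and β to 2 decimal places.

α ≈ 10.21, β ≈ 27.61

With mean 0.27 fixed, write α = 0.27s, β = 0.73s where s = α+β.
Need P(θ < 0.42) = 0.975 under Beta(0.27s, 0.73s). Normal approximation: (q−m)/√(m(1−m)/s) ≈ z_{0.975} = 1.96, so s ≈ 0.27·0.73·(1.96)²/(0.42−0.27)² = 33.7.
At s = 33.7: P(θ<0.42) ≈ 0.968. Adjusting to match 0.975 gives s ≈ 37.83.
So α = 0.27·37.83 ≈ 10.21, β = 0.73·37.83 ≈ 27.61.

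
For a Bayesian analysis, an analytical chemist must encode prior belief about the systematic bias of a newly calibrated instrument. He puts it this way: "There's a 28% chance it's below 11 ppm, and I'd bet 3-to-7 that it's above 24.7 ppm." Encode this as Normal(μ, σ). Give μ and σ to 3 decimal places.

For Normal(μ,σ), the p-quantile is μ + z_p·σ. Here z_{0.28} = -0.5828, z_{0.7} = 0.5244.
So 11 = μ − 0.5828σ and 24.7 = μ + 0.5244σ.
Subtracting: σ = (24.7 − 11)/(0.5244 − (-0.5828)) = 12.373.
Then μ = 11 − (-0.5828)·12.373 = 18.212.

μ = 18.212, σ = 12.373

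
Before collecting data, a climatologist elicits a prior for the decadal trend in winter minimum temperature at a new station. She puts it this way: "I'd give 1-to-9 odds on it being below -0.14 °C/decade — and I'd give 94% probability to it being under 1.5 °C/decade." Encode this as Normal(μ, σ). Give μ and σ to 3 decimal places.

The p-quantile of Normal(μ,σ) is μ + z_p·σ, with z_{0.1} = -1.282 and z_{0.94} = 1.555.
Eliminate σ: μ = (z₂·x₁ − z₁·x₂)/(z₂ − z₁) = (1.555·-0.14 − (-1.282)·1.5)/2.836 = 0.601.
Then σ = (x₂ − x₁)/(z₂ − z₁) = (1.5 − -0.14)/2.836 = 0.578.

μ = 0.601, σ = 0.578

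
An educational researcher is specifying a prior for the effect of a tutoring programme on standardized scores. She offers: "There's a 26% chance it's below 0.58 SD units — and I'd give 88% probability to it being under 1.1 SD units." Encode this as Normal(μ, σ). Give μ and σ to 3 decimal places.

μ = 0.764, σ = 0.286

The p-quantile of Normal(μ,σ) is μ + z_p·σ, with z_{0.26} = -0.6433 and z_{0.88} = 1.175.
Eliminate σ: μ = (z₂·x₁ − z₁·x₂)/(z₂ − z₁) = (1.175·0.58 − (-0.6433)·1.1)/1.818 = 0.764.
Then σ = (x₂ − x₁)/(z₂ − z₁) = (1.1 − 0.58)/1.818 = 0.286.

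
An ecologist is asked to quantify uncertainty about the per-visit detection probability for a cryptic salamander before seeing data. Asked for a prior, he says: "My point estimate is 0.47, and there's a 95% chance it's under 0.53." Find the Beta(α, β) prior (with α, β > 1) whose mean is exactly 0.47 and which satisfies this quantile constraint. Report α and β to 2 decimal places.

With mean 0.47 fixed, write α = 0.47s, β = 0.53s where s = α+β.
Need P(θ < 0.53) = 0.95 under Beta(0.47s, 0.53s). Normal approximation: (q−m)/√(m(1−m)/s) ≈ z_{0.95} = 1.64, so s ≈ 0.47·0.53·(1.64)²/(0.53−0.47)² = 187.2.
At s = 187.2: P(θ<0.53) ≈ 0.950. Adjusting to match 0.95 gives s ≈ 187.49.
So α = 0.47·187.49 ≈ 88.12, β = 0.53·187.49 ≈ 99.37.

α ≈ 88.12, β ≈ 99.37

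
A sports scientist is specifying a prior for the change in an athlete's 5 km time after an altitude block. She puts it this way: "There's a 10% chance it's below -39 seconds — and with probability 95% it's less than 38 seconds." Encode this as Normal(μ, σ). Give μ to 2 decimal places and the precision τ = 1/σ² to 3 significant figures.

μ = -5.28, τ = 0.00144

The p-quantile of Normal(μ,σ) is μ + z_p·σ, with z_{0.1} = -1.282 and z_{0.95} = 1.645.
Eliminate σ: μ = (z₂·x₁ − z₁·x₂)/(z₂ − z₁) = (1.645·-39 − (-1.282)·38)/2.926 = -5.28.
Then σ = (x₂ − x₁)/(z₂ − z₁) = (38 − -39)/2.926 = 26.31.
Precision τ = 1/σ² = 1/26.31² = 0.00144.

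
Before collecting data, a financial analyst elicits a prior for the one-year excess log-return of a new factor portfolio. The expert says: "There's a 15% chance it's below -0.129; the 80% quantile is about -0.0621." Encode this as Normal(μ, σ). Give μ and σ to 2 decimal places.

μ = -0.09, σ = 0.04

The p-quantile of Normal(μ,σ) is μ + z_p·σ, with z_{0.15} = -1.036 and z_{0.8} = 0.8416.
Eliminate σ: μ = (z₂·x₁ − z₁·x₂)/(z₂ − z₁) = (0.8416·-0.129 − (-1.036)·-0.0621)/1.878 = -0.09.
Then σ = (x₂ − x₁)/(z₂ − z₁) = (-0.0621 − -0.129)/1.878 = 0.04.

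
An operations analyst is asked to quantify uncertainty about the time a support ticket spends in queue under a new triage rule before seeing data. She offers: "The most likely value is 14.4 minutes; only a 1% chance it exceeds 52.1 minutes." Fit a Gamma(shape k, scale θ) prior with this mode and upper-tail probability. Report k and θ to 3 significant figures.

k ≈ 3.6, θ ≈ 5.54

Gamma(k,θ) with k>1 has mode (k−1)θ, so θ = 14.4/(k−1).
Need P(X < 52.1) = 0.99 with θ tied to k this way. Start at k = 2, θ = 14.4: P(X<52.1) ≈ 0.876.
Too low — raise k to concentrate. Iterating converges to k ≈ 3.6.
Then θ = 14.4/(3.6−1) ≈ 5.54.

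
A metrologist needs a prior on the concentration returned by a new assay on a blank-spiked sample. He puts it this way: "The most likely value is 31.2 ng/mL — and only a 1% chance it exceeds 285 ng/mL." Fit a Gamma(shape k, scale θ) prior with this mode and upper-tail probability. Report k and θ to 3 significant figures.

Gamma(k,θ) with k>1 has mode (k−1)θ, so θ = 31.2/(k−1).
Need P(X < 285) = 0.99 with θ tied to k this way. Start at k = 2, θ = 31.2: P(X<285) ≈ 0.999.
Too high — lower k to spread out. Iterating converges to k ≈ 1.65.
Then θ = 31.2/(1.65−1) ≈ 47.7.

k ≈ 1.65, θ ≈ 47.7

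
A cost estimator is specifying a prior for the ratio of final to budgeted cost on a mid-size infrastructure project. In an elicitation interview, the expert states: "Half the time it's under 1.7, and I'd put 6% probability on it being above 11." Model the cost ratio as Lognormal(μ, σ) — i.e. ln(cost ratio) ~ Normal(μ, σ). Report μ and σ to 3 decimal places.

μ ≈ 0.531, σ ≈ 1.201

If T ~ Lognormal(μ,σ) then ln T ~ Normal(μ,σ), so the p-quantile of ln T is μ + z_p·σ.
ln(1.7) = 0.5306 and ln(11) = 2.398; z_{0.5} = 0, z_{0.94} = 1.555.
σ = (2.398 − 0.5306)/(1.555 − (0)) = 1.201.
μ = 0.5306 − (0)·1.201 = 0.531.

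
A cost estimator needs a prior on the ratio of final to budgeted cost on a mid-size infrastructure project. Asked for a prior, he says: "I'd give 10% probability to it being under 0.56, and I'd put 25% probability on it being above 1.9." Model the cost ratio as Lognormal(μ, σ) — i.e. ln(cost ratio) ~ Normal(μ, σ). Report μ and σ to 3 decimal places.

μ ≈ 0.221, σ ≈ 0.625

If T ~ Lognormal(μ,σ) then ln T ~ Normal(μ,σ), so the p-quantile of ln T is μ + z_p·σ.
ln(0.56) = -0.5798 and ln(1.9) = 0.6419; z_{0.1} = -1.282, z_{0.75} = 0.6745.
σ = (0.6419 − -0.5798)/(0.6745 − (-1.282)) = 0.625.
μ = -0.5798 − (-1.282)·0.625 = 0.221.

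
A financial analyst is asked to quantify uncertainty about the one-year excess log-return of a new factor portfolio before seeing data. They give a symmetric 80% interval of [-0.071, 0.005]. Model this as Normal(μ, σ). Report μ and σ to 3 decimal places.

μ = -0.033, σ = 0.030

A symmetric 80% interval runs μ ± z·σ with z = 1.282.
Half-width = 0.038, so σ = 0.038/1.282 = 0.030.
μ is the interval midpoint, -0.033.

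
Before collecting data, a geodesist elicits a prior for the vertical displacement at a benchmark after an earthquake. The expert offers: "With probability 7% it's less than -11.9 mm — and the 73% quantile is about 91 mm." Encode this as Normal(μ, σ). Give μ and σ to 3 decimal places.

For Normal(μ,σ), the p-quantile is μ + z_p·σ. Here z_{0.07} = -1.476, z_{0.73} = 0.6128.
So -11.9 = μ − 1.476σ and 91 = μ + 0.6128σ.
Subtracting: σ = (91 − -11.9)/(0.6128 − (-1.476)) = 49.267.
Then μ = -11.9 − (-1.476)·49.267 = 60.808.

μ = 60.808, σ = 49.267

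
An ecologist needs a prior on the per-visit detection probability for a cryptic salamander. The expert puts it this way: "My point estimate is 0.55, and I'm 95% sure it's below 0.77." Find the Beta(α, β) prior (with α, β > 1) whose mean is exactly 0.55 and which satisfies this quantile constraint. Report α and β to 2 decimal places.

With mean 0.55 fixed, write α = 0.55s, β = 0.45s where s = α+β.
Need P(θ < 0.77) = 0.95 under Beta(0.55s, 0.45s). Normal approximation: (q−m)/√(m(1−m)/s) ≈ z_{0.95} = 1.64, so s ≈ 0.55·0.45·(1.64)²/(0.77−0.55)² = 13.8.
At s = 13.8: P(θ<0.77) ≈ 0.960. Adjusting to match 0.95 gives s ≈ 12.32.
So α = 0.55·12.32 ≈ 6.77, β = 0.45·12.32 ≈ 5.54.

α ≈ 6.77, β ≈ 5.54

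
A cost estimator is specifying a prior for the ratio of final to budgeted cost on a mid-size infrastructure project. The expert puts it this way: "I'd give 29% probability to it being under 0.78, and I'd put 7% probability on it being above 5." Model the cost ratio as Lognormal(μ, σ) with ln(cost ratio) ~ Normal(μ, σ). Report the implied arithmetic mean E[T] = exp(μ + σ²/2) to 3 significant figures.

If T ~ Lognormal(μ,σ) then ln T ~ Normal(μ,σ), so the p-quantile of ln T is μ + z_p·σ.
ln(0.78) = -0.2485 and ln(5) = 1.609; z_{0.29} = -0.5534, z_{0.93} = 1.476.
σ = (1.609 − -0.2485)/(1.476 − (-0.5534)) = 0.916.
μ = -0.2485 − (-0.5534)·0.916 = 0.258.
E[T] = exp(μ + σ²/2) = exp(0.258 + 0.4192) = 1.97.

E[T] ≈ 1.97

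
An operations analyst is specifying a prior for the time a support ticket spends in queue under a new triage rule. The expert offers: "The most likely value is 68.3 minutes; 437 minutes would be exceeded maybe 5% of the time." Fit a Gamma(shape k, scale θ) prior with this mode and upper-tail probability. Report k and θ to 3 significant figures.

k ≈ 1.65, θ ≈ 105

Gamma(k,θ) with k>1 has mode (k−1)θ, so θ = 68.3/(k−1).
Need P(X < 437) = 0.95 with θ tied to k this way. Start at k = 2, θ = 68.3: P(X<437) ≈ 0.988.
Too high — lower k to spread out. Iterating converges to k ≈ 1.65.
Then θ = 68.3/(1.65−1) ≈ 105.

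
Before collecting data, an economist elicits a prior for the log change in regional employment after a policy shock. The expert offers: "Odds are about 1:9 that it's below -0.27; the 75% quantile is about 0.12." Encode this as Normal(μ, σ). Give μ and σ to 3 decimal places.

μ = -0.014, σ = 0.199

The p-quantile of Normal(μ,σ) is μ + z_p·σ, with z_{0.1} = -1.282 and z_{0.75} = 0.6745.
Eliminate σ: μ = (z₂·x₁ − z₁·x₂)/(z₂ − z₁) = (0.6745·-0.27 − (-1.282)·0.12)/1.956 = -0.014.
Then σ = (x₂ − x₁)/(z₂ − z₁) = (0.12 − -0.27)/1.956 = 0.199.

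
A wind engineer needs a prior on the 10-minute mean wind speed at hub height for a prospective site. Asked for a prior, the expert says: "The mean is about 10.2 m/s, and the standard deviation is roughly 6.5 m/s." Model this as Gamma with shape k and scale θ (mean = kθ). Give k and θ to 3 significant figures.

k ≈ 2.46, θ ≈ 4.14

For Gamma(k, scale θ): mean = kθ, variance = kθ², so CV = 1/√k.
CV = SD/mean = 6.5/10.2 = 0.6373, hence k = 1/CV² = 2.46.
Then θ = mean/k = 10.2/2.46 = 4.14.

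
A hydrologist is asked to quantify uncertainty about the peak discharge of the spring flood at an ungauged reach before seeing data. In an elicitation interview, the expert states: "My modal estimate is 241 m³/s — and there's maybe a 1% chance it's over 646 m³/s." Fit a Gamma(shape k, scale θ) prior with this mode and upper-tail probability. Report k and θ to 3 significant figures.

k ≈ 5.75, θ ≈ 50.7

Gamma(k,θ) with k>1 has mode (k−1)θ, so θ = 241/(k−1).
Need P(X < 646) = 0.99 with θ tied to k this way. Start at k = 2, θ = 241: P(X<646) ≈ 0.748.
Too low — raise k to concentrate. Iterating converges to k ≈ 5.75.
Then θ = 241/(5.75−1) ≈ 50.7.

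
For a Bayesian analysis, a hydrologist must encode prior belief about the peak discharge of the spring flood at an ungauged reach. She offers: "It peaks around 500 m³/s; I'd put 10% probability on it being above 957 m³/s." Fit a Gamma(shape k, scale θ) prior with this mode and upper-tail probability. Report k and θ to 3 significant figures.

k ≈ 5.54, θ ≈ 110

Gamma(k,θ) with k>1 has mode (k−1)θ, so θ = 500/(k−1).
Need P(X < 957) = 0.9 with θ tied to k this way. Start at k = 2, θ = 500: P(X<957) ≈ 0.570.
Too low — raise k to concentrate. Iterating converges to k ≈ 5.54.
Then θ = 500/(5.54−1) ≈ 110.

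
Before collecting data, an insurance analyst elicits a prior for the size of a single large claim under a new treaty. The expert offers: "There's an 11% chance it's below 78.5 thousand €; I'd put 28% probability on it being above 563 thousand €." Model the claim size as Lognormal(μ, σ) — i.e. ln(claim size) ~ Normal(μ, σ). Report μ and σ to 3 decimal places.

μ ≈ 5.699, σ ≈ 1.089

If T ~ Lognormal(μ,σ) then ln T ~ Normal(μ,σ), so the p-quantile of ln T is μ + z_p·σ.
ln(78.5) = 4.363 and ln(563) = 6.333; z_{0.11} = -1.227, z_{0.72} = 0.5828.
σ = (6.333 − 4.363)/(0.5828 − (-1.227)) = 1.089.
μ = 4.363 − (-1.227)·1.089 = 5.699.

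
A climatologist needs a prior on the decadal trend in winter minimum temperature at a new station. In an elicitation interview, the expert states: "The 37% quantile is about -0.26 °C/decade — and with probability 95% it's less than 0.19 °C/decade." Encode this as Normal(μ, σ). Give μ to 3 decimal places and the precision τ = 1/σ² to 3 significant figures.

μ = -0.184, τ = 19.3

For Normal(μ,σ), the p-quantile is μ + z_p·σ. Here z_{0.37} = -0.3319, z_{0.95} = 1.645.
So -0.26 = μ − 0.3319σ and 0.19 = μ + 1.645σ.
Subtracting: σ = (0.19 − -0.26)/(1.645 − (-0.3319)) = 0.228.
Then μ = -0.26 − (-0.3319)·0.228 = -0.184.
Precision τ = 1/σ² = 1/0.2277² = 19.3.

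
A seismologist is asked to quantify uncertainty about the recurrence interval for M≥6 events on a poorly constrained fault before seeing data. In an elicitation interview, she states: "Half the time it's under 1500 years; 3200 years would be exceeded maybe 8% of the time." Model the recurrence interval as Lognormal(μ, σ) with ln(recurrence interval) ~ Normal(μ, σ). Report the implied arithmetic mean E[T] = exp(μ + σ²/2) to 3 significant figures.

E[T] ≈ 1730 years

If T ~ Lognormal(μ,σ) then ln T ~ Normal(μ,σ), so the p-quantile of ln T is μ + z_p·σ.
ln(1500) = 7.313 and ln(3200) = 8.071; z_{0.5} = 0, z_{0.92} = 1.405.
σ = (8.071 − 7.313)/(1.405 − (0)) = 0.539.
μ = 7.313 − (0)·0.539 = 7.313.
E[T] = exp(μ + σ²/2) = exp(7.313 + 0.1454) = 1730 years.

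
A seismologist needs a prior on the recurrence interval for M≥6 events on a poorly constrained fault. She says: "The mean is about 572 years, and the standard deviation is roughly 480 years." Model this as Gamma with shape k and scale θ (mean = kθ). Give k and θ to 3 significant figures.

k ≈ 1.42, θ ≈ 403

For Gamma(k, scale θ): mean = kθ, variance = kθ², so CV = 1/√k.
CV = SD/mean = 480/572 = 0.8392, hence k = 1/CV² = 1.42.
Then θ = mean/k = 572/1.42 = 403.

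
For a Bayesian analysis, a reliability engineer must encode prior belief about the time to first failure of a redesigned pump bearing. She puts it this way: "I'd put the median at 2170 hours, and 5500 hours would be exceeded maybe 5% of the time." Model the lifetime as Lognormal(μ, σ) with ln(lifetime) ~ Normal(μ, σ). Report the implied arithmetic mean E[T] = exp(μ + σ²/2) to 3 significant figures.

If T ~ Lognormal(μ,σ) then ln T ~ Normal(μ,σ), so the p-quantile of ln T is μ + z_p·σ.
ln(2170) = 7.682 and ln(5500) = 8.613; z_{0.5} = 0, z_{0.95} = 1.645.
σ = (8.613 − 7.682)/(1.645 − (0)) = 0.565.
μ = 7.682 − (0)·0.565 = 7.682.
E[T] = exp(μ + σ²/2) = exp(7.682 + 0.1598) = 2550 hours.

E[T] ≈ 2550 hours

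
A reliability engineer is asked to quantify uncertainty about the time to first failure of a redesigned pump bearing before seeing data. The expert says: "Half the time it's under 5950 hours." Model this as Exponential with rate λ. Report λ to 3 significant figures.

Exponential median = ln 2 / λ, so λ = ln 2 / 5950.0 = 0.000116.

λ ≈ 0.000116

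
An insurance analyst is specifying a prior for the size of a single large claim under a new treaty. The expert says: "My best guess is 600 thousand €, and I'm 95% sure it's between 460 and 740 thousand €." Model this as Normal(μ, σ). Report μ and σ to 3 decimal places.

μ = 600.000, σ = 71.430

A symmetric 95% interval runs μ ± z·σ with z = 1.96.
Half-width = 140, so σ = 140/1.96 = 71.430.
μ is the stated best guess, 600.000.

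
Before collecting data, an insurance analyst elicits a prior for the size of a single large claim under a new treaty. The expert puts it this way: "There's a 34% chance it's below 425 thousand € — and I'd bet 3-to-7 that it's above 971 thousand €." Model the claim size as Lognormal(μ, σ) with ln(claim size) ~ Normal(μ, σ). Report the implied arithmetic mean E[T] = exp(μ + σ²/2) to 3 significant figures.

If T ~ Lognormal(μ,σ) then ln T ~ Normal(μ,σ), so the p-quantile of ln T is μ + z_p·σ.
ln(425) = 6.052 and ln(971) = 6.878; z_{0.34} = -0.4125, z_{0.7} = 0.5244.
σ = (6.878 − 6.052)/(0.5244 − (-0.4125)) = 0.882.
μ = 6.052 − (-0.4125)·0.882 = 6.416.
E[T] = exp(μ + σ²/2) = exp(6.416 + 0.3889) = 902 thousand €.

E[T] ≈ 902 thousand €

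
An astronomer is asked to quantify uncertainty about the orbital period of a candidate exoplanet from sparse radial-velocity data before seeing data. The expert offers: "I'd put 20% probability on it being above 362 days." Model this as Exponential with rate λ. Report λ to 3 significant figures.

P(T > 362.0) = e^(−λ·362.0) = 0.2, so λ = −ln(0.2)/362.0 = 0.00445.

λ ≈ 0.00445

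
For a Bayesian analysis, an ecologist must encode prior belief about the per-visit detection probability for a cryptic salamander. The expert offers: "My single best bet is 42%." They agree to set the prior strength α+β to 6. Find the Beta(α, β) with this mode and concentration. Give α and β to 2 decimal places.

α = 2.68, β = 3.32

For α,β > 1 the Beta mode is (α−1)/(α+β−2). With α+β = 6, the mode is (α−1)/4.
Set (α−1)/4 = 0.42 → α = 1 + 0.42·4 = 2.68.
β = 6 − α = 3.32.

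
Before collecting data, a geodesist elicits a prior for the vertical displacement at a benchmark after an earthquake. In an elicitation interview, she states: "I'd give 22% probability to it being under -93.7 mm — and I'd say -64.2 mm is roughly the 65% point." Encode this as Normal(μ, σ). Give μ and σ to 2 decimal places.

μ = -74.02, σ = 25.49

The p-quantile of Normal(μ,σ) is μ + z_p·σ, with z_{0.22} = -0.7722 and z_{0.65} = 0.3853.
Eliminate σ: μ = (z₂·x₁ − z₁·x₂)/(z₂ − z₁) = (0.3853·-93.7 − (-0.7722)·-64.2)/1.158 = -74.02.
Then σ = (x₂ − x₁)/(z₂ − z₁) = (-64.2 − -93.7)/1.158 = 25.49.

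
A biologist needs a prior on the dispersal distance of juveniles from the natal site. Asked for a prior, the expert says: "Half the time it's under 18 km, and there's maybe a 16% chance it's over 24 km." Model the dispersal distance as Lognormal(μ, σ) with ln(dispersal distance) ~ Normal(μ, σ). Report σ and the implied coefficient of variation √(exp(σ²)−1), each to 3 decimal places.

If T ~ Lognormal(μ,σ) then ln T ~ Normal(μ,σ), so the p-quantile of ln T is μ + z_p·σ.
ln(18) = 2.89 and ln(24) = 3.178; z_{0.5} = 0, z_{0.84} = 0.9945.
σ = (3.178 − 2.89)/(0.9945 − (0)) = 0.289.
μ = 2.89 − (0)·0.289 = 2.890.
CV = √(exp(σ²)−1) = √(exp(0.0837)−1) = 0.295.

σ ≈ 0.289, CV ≈ 0.295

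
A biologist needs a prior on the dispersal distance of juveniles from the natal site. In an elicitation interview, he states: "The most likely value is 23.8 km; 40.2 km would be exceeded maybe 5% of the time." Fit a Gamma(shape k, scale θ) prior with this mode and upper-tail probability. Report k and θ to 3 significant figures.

k ≈ 11.2, θ ≈ 2.34

Gamma(k,θ) with k>1 has mode (k−1)θ, so θ = 23.8/(k−1).
Need P(X < 40.2) = 0.95 with θ tied to k this way. Start at k = 2, θ = 23.8: P(X<40.2) ≈ 0.503.
Too low — raise k to concentrate. Iterating converges to k ≈ 11.2.
Then θ = 23.8/(11.2−1) ≈ 2.34.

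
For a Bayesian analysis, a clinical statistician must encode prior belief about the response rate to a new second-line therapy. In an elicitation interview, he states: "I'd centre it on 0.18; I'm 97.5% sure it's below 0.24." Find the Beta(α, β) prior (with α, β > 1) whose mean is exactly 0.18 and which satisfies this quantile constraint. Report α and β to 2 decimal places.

α ≈ 31.57, β ≈ 143.83

With mean 0.18 fixed, write α = 0.18s, β = 0.82s where s = α+β.
Need P(θ < 0.24) = 0.975 under Beta(0.18s, 0.82s). Normal approximation: (q−m)/√(m(1−m)/s) ≈ z_{0.975} = 1.96, so s ≈ 0.18·0.82·(1.96)²/(0.24−0.18)² = 157.5.
At s = 157.5: P(θ<0.24) ≈ 0.969. Adjusting to match 0.975 gives s ≈ 175.41.
So α = 0.18·175.41 ≈ 31.57, β = 0.82·175.41 ≈ 143.83.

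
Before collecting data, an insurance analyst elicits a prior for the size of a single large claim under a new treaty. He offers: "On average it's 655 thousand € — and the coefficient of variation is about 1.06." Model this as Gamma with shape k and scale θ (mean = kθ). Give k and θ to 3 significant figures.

For Gamma(k, scale θ): mean = kθ, variance = kθ², so CV = 1/√k.
CV = 1.06, hence k = 1/CV² = 0.89.
Then θ = mean/k = 655/0.89 = 736.

k ≈ 0.89, θ ≈ 736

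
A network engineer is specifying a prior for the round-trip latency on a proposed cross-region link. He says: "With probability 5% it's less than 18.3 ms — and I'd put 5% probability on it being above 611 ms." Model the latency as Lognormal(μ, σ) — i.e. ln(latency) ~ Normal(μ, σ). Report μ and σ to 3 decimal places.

If T ~ Lognormal(μ,σ) then ln T ~ Normal(μ,σ), so the p-quantile of ln T is μ + z_p·σ.
ln(18.3) = 2.907 and ln(611) = 6.415; z_{0.05} = -1.645, z_{0.95} = 1.645.
σ = (6.415 − 2.907)/(1.645 − (-1.645)) = 1.066.
μ = 2.907 − (-1.645)·1.066 = 4.661.

μ ≈ 4.661, σ ≈ 1.066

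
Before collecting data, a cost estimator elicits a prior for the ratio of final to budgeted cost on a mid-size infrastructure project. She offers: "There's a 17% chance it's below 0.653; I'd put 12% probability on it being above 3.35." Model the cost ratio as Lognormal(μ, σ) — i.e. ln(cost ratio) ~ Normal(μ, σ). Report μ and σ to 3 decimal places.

μ ≈ 0.307, σ ≈ 0.768

If T ~ Lognormal(μ,σ) then ln T ~ Normal(μ,σ), so the p-quantile of ln T is μ + z_p·σ.
ln(0.653) = -0.4262 and ln(3.35) = 1.209; z_{0.17} = -0.9542, z_{0.88} = 1.175.
σ = (1.209 − -0.4262)/(1.175 − (-0.9542)) = 0.768.
μ = -0.4262 − (-0.9542)·0.768 = 0.307.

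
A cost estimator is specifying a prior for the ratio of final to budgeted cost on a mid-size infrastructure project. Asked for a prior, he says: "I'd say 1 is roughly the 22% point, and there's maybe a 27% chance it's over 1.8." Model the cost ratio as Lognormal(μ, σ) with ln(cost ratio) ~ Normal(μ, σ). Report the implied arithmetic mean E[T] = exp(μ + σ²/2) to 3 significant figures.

If T ~ Lognormal(μ,σ) then ln T ~ Normal(μ,σ), so the p-quantile of ln T is μ + z_p·σ.
ln(1) = 0 and ln(1.8) = 0.5878; z_{0.22} = -0.7722, z_{0.73} = 0.6128.
σ = (0.5878 − 0)/(0.6128 − (-0.7722)) = 0.424.
μ = 0 − (-0.7722)·0.424 = 0.328.
E[T] = exp(μ + σ²/2) = exp(0.328 + 0.0901) = 1.52.

E[T] ≈ 1.52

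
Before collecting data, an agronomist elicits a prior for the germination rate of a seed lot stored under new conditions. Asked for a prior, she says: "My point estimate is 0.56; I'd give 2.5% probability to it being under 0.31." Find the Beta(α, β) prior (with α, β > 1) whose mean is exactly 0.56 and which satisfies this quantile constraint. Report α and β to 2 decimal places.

α ≈ 8.17, β ≈ 6.42

With mean 0.56 fixed, write α = 0.56s, β = 0.44s where s = α+β.
Need P(θ < 0.31) = 0.025 under Beta(0.56s, 0.44s). Normal approximation: (q−m)/√(m(1−m)/s) ≈ z_{0.025} = -1.96, so s ≈ 0.56·0.44·(-1.96)²/(0.31−0.56)² = 15.1.
At s = 15.1: P(θ<0.31) ≈ 0.023. Adjusting to match 0.025 gives s ≈ 14.60.
So α = 0.56·14.60 ≈ 8.17, β = 0.44·14.60 ≈ 6.42.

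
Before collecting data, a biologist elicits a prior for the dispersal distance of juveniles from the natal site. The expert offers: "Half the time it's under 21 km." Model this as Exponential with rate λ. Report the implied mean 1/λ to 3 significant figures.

mean ≈ 30.3 km

Exponential median = ln 2 / λ, so λ = ln 2 / 21.0 = 0.033.
Mean = 1/λ = 30.3 km.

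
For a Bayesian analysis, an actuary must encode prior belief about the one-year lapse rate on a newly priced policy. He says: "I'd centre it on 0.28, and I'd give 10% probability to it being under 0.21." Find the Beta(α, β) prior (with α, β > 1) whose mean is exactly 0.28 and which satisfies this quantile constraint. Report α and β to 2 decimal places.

α ≈ 17.96, β ≈ 46.19

With mean 0.28 fixed, write α = 0.28s, β = 0.72s where s = α+β.
Need P(θ < 0.21) = 0.1 under Beta(0.28s, 0.72s). Normal approximation: (q−m)/√(m(1−m)/s) ≈ z_{0.1} = -1.28, so s ≈ 0.28·0.72·(-1.28)²/(0.21−0.28)² = 67.6.
At s = 67.6: P(θ<0.21) ≈ 0.094. Adjusting to match 0.1 gives s ≈ 64.15.
So α = 0.28·64.15 ≈ 17.96, β = 0.72·64.15 ≈ 46.19.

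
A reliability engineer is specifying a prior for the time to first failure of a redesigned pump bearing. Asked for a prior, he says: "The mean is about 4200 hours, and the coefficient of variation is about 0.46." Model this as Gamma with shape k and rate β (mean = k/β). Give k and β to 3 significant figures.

For Gamma(k, rate β): mean = k/β, variance = k/β², so CV = 1/√k.
CV = 0.46, hence k = 1/CV² = 4.73.
Then β = k/mean = 4.73/4200 = 0.00113.

k ≈ 4.73, β ≈ 0.00113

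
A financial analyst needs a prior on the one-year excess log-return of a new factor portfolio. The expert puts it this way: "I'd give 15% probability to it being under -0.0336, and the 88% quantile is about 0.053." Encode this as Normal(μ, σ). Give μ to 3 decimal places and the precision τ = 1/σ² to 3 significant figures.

μ = 0.007, τ = 652

The p-quantile of Normal(μ,σ) is μ + z_p·σ, with z_{0.15} = -1.036 and z_{0.88} = 1.175.
Eliminate σ: μ = (z₂·x₁ − z₁·x₂)/(z₂ − z₁) = (1.175·-0.0336 − (-1.036)·0.053)/2.211 = 0.007.
Then σ = (x₂ − x₁)/(z₂ − z₁) = (0.053 − -0.0336)/2.211 = 0.039.
Precision τ = 1/σ² = 1/0.03916² = 652.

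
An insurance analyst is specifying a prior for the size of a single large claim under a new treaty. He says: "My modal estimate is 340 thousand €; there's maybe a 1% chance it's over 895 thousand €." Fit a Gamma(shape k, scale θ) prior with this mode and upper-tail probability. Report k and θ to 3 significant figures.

Gamma(k,θ) with k>1 has mode (k−1)θ, so θ = 340/(k−1).
Need P(X < 895) = 0.99 with θ tied to k this way. Start at k = 2, θ = 340: P(X<895) ≈ 0.739.
Too low — raise k to concentrate. Iterating converges to k ≈ 5.95.
Then θ = 340/(5.95−1) ≈ 68.6.

k ≈ 5.95, θ ≈ 68.6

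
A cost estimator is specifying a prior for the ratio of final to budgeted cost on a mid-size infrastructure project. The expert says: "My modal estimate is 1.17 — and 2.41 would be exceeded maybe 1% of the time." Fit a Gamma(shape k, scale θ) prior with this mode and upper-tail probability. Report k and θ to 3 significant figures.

Gamma(k,θ) with k>1 has mode (k−1)θ, so θ = 1.17/(k−1).
Need P(X < 2.41) = 0.99 with θ tied to k this way. Start at k = 2, θ = 1.17: P(X<2.41) ≈ 0.610.
Too low — raise k to concentrate. Iterating converges to k ≈ 10.4.
Then θ = 1.17/(10.4−1) ≈ 0.125.

k ≈ 10.4, θ ≈ 0.125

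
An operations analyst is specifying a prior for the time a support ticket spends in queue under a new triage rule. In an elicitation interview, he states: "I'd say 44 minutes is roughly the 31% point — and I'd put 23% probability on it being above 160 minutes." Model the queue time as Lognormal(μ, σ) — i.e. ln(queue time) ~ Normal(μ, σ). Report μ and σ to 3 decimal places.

μ ≈ 4.303, σ ≈ 1.046

If T ~ Lognormal(μ,σ) then ln T ~ Normal(μ,σ), so the p-quantile of ln T is μ + z_p·σ.
ln(44) = 3.784 and ln(160) = 5.075; z_{0.31} = -0.4959, z_{0.77} = 0.7388.
σ = (5.075 − 3.784)/(0.7388 − (-0.4959)) = 1.046.
μ = 3.784 − (-0.4959)·1.046 = 4.303.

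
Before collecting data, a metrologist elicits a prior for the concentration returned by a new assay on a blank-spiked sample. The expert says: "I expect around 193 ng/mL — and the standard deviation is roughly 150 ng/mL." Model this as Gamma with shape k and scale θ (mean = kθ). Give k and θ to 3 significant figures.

k ≈ 1.66, θ ≈ 117

For Gamma(k, scale θ): mean = kθ, variance = kθ², so CV = 1/√k.
CV = SD/mean = 150/193 = 0.7772, hence k = 1/CV² = 1.66.
Then θ = mean/k = 193/1.66 = 117.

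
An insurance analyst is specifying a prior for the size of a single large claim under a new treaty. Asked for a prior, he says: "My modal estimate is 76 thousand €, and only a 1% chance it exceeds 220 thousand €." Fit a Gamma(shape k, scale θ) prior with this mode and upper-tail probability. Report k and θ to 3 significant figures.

Gamma(k,θ) with k>1 has mode (k−1)θ, so θ = 76/(k−1).
Need P(X < 220) = 0.99 with θ tied to k this way. Start at k = 2, θ = 76: P(X<220) ≈ 0.785.
Too low — raise k to concentrate. Iterating converges to k ≈ 5.02.
Then θ = 76/(5.02−1) ≈ 18.9.

k ≈ 5.02, θ ≈ 18.9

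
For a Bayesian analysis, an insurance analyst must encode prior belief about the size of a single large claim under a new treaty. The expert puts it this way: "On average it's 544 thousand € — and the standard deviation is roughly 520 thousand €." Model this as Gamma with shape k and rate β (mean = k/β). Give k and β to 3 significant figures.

k ≈ 1.09, β ≈ 0.00201

For Gamma(k, rate β): mean = k/β, variance = k/β², so CV = 1/√k.
CV = SD/mean = 520/544 = 0.9559, hence k = 1/CV² = 1.09.
Then β = k/mean = 1.09/544 = 0.00201.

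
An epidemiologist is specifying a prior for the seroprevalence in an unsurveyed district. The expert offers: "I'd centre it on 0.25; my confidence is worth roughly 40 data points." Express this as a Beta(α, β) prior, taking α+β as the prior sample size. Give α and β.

Under the effective-sample-size interpretation, Beta(α, β) has prior mean α/(α+β) and prior sample size α+β.
So α+β = 40 and α/(α+β) = 0.25, giving α = 0.25·40 = 10 and β = 40 − 10 = 30.

α = 10, β = 30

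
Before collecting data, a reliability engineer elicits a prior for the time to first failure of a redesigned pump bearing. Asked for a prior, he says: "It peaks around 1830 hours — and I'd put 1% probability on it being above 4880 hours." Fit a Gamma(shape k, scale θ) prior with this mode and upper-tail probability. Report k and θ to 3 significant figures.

Gamma(k,θ) with k>1 has mode (k−1)θ, so θ = 1830/(k−1).
Need P(X < 4880) = 0.99 with θ tied to k this way. Start at k = 2, θ = 1830: P(X<4880) ≈ 0.745.
Too low — raise k to concentrate. Iterating converges to k ≈ 5.81.
Then θ = 1830/(5.81−1) ≈ 380.

k ≈ 5.81, θ ≈ 380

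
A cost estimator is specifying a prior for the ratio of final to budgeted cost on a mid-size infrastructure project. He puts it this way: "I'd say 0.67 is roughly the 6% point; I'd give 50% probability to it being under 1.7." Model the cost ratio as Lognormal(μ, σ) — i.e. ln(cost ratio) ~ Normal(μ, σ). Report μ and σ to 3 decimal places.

μ ≈ 0.531, σ ≈ 0.599

If T ~ Lognormal(μ,σ) then ln T ~ Normal(μ,σ), so the p-quantile of ln T is μ + z_p·σ.
ln(0.67) = -0.4005 and ln(1.7) = 0.5306; z_{0.06} = -1.555, z_{0.5} = 0.
σ = (0.5306 − -0.4005)/(0 − (-1.555)) = 0.599.
μ = -0.4005 − (-1.555)·0.599 = 0.531.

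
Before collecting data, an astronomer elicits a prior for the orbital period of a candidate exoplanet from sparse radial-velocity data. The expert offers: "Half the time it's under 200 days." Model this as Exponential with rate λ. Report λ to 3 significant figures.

Exponential median = ln 2 / λ, so λ = ln 2 / 200.0 = 0.00347.

λ ≈ 0.00347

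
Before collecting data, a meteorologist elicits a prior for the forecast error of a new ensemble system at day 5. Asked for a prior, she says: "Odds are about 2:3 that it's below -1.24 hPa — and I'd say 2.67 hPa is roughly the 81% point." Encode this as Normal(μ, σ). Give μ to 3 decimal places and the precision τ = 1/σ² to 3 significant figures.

For Normal(μ,σ), the p-quantile is μ + z_p·σ. Here z_{0.4} = -0.2533, z_{0.81} = 0.8779.
So -1.24 = μ − 0.2533σ and 2.67 = μ + 0.8779σ.
Subtracting: σ = (2.67 − -1.24)/(0.8779 − (-0.2533)) = 3.456.
Then μ = -1.24 − (-0.2533)·3.456 = -0.364.
Precision τ = 1/σ² = 1/3.456² = 0.0837.

μ = -0.364, τ = 0.0837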